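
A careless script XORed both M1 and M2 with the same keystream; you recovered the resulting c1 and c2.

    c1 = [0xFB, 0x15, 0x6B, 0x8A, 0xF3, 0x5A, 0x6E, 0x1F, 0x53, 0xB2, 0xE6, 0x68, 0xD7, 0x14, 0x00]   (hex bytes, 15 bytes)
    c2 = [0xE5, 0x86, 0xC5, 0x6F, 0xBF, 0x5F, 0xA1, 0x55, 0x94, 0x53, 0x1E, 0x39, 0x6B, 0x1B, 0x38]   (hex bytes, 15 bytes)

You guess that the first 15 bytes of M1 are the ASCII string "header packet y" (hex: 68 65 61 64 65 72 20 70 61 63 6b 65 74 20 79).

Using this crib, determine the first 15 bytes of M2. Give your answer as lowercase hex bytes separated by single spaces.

First, c1 ⊕ c2 = (M1 ⊕ K) ⊕ (M2 ⊕ K) = M1 ⊕ M2, so the key drops out. Then M2 = (M1 ⊕ M2) ⊕ M1 over the first 15 bytes.
byte 0: (fb ⊕ e5) ⊕ 68 = 1e ⊕ 68 = 76
byte 1: (15 ⊕ 86) ⊕ 65 = 93 ⊕ 65 = f6
byte 2: (6b ⊕ c5) ⊕ 61 = ae ⊕ 61 = cf
byte 3: (8a ⊕ 6f) ⊕ 64 = e5 ⊕ 64 = 81
byte 4: (f3 ⊕ bf) ⊕ 65 = 4c ⊕ 65 = 29
byte 5: (5a ⊕ 5f) ⊕ 72 = 05 ⊕ 72 = 77
byte 6: (6e ⊕ a1) ⊕ 20 = cf ⊕ 20 = ef
byte 7: (1f ⊕ 55) ⊕ 70 = 4a ⊕ 70 = 3a
byte 8: (53 ⊕ 94) ⊕ 61 = c7 ⊕ 61 = a6
byte 9: (b2 ⊕ 53) ⊕ 63 = e1 ⊕ 63 = 82
byte 10: (e6 ⊕ 1e) ⊕ 6b = f8 ⊕ 6b = 93
byte 11: (68 ⊕ 39) ⊕ 65 = 51 ⊕ 65 = 34
byte 12: (d7 ⊕ 6b) ⊕ 74 = bc ⊕ 74 = c8
byte 13: (14 ⊕ 1b) ⊕ 20 = 0f ⊕ 20 = 2f
byte 14: (00 ⊕ 38) ⊕ 79 = 38 ⊕ 79 = 41

76 f6 cf 81 29 77 ef 3a a6 82 93 34 c8 2f 41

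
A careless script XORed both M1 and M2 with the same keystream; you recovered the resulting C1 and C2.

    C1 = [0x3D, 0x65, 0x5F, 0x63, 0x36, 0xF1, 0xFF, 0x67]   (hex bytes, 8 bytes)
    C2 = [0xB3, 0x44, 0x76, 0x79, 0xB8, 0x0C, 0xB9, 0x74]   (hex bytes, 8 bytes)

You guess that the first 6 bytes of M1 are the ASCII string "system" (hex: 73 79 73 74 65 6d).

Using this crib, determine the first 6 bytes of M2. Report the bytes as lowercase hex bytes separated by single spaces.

First, C1 ⊕ C2 = (M1 ⊕ K) ⊕ (M2 ⊕ K) = M1 ⊕ M2, so the key drops out. Then M2 = (M1 ⊕ M2) ⊕ M1 over the first 6 bytes.
byte 0: (3d XOR b3) XOR 73 = 8e XOR 73 = fd
byte 1: (65 XOR 44) XOR 79 = 21 XOR 79 = 58
byte 2: (5f XOR 76) XOR 73 = 29 XOR 73 = 5a
byte 3: (63 XOR 79) XOR 74 = 1a XOR 74 = 6e
byte 4: (36 XOR b8) XOR 65 = 8e XOR 65 = eb
byte 5: (f1 XOR 0c) XOR 6d = fd XOR 6d = 90

fd 58 5a 6e eb 90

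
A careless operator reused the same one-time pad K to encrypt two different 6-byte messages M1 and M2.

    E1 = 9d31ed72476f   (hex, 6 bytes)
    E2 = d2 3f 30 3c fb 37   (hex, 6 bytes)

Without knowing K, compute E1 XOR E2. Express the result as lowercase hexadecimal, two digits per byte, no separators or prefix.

4f0edd4ebc58

E1 ⊕ E2 = (M1 ⊕ K) ⊕ (M2 ⊕ K) = M1 ⊕ M2 — the shared key cancels under XOR.
byte 0: 9d ^ d2 = 4f
byte 1: 31 ^ 3f = 0e
byte 2: ed ^ 30 = dd
byte 3: 72 ^ 3c = 4e
byte 4: 47 ^ fb = bc
byte 5: 6f ^ 37 = 58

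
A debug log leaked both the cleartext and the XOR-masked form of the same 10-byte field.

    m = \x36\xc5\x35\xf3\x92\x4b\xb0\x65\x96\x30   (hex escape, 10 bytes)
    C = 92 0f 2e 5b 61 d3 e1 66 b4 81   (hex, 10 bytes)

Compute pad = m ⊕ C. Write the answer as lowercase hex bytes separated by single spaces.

a4 ca 1b a8 f3 98 51 03 22 b1

Since C = m ⊕ pad, XORing both sides with m gives pad = m ⊕ C.
byte 0: 36 xor 92 = a4
byte 1: c5 xor 0f = ca
byte 2: 35 xor 2e = 1b
byte 3: f3 xor 5b = a8
byte 4: 92 xor 61 = f3
byte 5: 4b xor d3 = 98
byte 6: b0 xor e1 = 51
byte 7: 65 xor 66 = 03
byte 8: 96 xor b4 = 22
byte 9: 30 xor 81 = b1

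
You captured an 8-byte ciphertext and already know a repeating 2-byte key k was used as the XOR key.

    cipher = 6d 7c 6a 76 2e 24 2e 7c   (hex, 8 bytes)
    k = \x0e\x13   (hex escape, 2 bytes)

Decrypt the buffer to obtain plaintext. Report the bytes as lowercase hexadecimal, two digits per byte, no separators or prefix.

636f64652037206f

The 2-byte key repeats, so the effective keystream is 0e 13 0e 13 0e 13 0e 13.
byte 0: 6d ⊕ 0e = 63
byte 1: 7c ⊕ 13 = 6f
byte 2: 6a ⊕ 0e = 64
byte 3: 76 ⊕ 13 = 65
byte 4: 2e ⊕ 0e = 20
byte 5: 24 ⊕ 13 = 37
byte 6: 2e ⊕ 0e = 20
byte 7: 7c ⊕ 13 = 6f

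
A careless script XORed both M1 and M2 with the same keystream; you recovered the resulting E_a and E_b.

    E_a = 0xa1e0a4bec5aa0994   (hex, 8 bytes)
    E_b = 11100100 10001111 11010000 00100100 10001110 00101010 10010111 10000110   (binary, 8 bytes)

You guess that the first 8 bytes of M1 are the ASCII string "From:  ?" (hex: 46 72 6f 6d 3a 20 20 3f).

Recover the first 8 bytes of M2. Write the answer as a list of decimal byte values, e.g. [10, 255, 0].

[3, 29, 27, 247, 113, 160, 190, 45]

First, E_a ⊕ E_b = (M1 ⊕ K) ⊕ (M2 ⊕ K) = M1 ⊕ M2, so the key drops out. Then M2 = (M1 ⊕ M2) ⊕ M1 over the first 8 bytes.
byte 0: (a1 XOR e4) XOR 46 = 45 XOR 46 = 03
byte 1: (e0 XOR 8f) XOR 72 = 6f XOR 72 = 1d
byte 2: (a4 XOR d0) XOR 6f = 74 XOR 6f = 1b
byte 3: (be XOR 24) XOR 6d = 9a XOR 6d = f7
byte 4: (c5 XOR 8e) XOR 3a = 4b XOR 3a = 71
byte 5: (aa XOR 2a) XOR 20 = 80 XOR 20 = a0
byte 6: (09 XOR 97) XOR 20 = 9e XOR 20 = be
byte 7: (94 XOR 86) XOR 3f = 12 XOR 3f = 2d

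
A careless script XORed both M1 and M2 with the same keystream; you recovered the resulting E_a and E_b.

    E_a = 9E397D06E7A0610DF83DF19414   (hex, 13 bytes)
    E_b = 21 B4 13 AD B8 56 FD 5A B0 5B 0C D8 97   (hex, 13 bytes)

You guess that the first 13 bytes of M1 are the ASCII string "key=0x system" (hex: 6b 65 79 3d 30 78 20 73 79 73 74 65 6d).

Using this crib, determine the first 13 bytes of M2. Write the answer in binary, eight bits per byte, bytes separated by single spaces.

11010100 11101000 00010111 10010110 01101111 10001110 10111100 00100100 00110001 00010101 10001001 00101001 11101110

First, E_a ⊕ E_b = (M1 ⊕ K) ⊕ (M2 ⊕ K) = M1 ⊕ M2, so the key drops out. Then M2 = (M1 ⊕ M2) ⊕ M1 over the first 13 bytes.
byte 0: (9e xor 21) xor 6b = bf xor 6b = d4
byte 1: (39 xor b4) xor 65 = 8d xor 65 = e8
byte 2: (7d xor 13) xor 79 = 6e xor 79 = 17
byte 3: (06 xor ad) xor 3d = ab xor 3d = 96
byte 4: (e7 xor b8) xor 30 = 5f xor 30 = 6f
byte 5: (a0 xor 56) xor 78 = f6 xor 78 = 8e
byte 6: (61 xor fd) xor 20 = 9c xor 20 = bc
byte 7: (0d xor 5a) xor 73 = 57 xor 73 = 24
byte 8: (f8 xor b0) xor 79 = 48 xor 79 = 31
byte 9: (3d xor 5b) xor 73 = 66 xor 73 = 15
byte 10: (f1 xor 0c) xor 74 = fd xor 74 = 89
byte 11: (94 xor d8) xor 65 = 4c xor 65 = 29
byte 12: (14 xor 97) xor 6d = 83 xor 6d = ee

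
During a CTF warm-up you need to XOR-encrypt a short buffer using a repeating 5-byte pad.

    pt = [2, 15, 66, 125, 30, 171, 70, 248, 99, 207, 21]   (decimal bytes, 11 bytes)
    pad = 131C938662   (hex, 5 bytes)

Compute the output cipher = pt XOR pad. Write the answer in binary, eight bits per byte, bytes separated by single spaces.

00010001 00010011 11010001 11111011 01111100 10111000 01011010 01101011 11100101 10101101 00000110

The 5-byte key repeats, so the effective keystream is 13 1c 93 86 62 13 1c 93 86 62 13.
byte 0: 00000010 ^ 00010011 = 00010001
byte 1: 00001111 ^ 00011100 = 00010011
byte 2: 01000010 ^ 10010011 = 11010001
byte 3: 01111101 ^ 10000110 = 11111011
byte 4: 00011110 ^ 01100010 = 01111100
byte 5: 10101011 ^ 00010011 = 10111000
byte 6: 01000110 ^ 00011100 = 01011010
byte 7: 11111000 ^ 10010011 = 01101011
byte 8: 01100011 ^ 10000110 = 11100101
byte 9: 11001111 ^ 01100010 = 10101101
byte 10: 00010101 ^ 00010011 = 00000110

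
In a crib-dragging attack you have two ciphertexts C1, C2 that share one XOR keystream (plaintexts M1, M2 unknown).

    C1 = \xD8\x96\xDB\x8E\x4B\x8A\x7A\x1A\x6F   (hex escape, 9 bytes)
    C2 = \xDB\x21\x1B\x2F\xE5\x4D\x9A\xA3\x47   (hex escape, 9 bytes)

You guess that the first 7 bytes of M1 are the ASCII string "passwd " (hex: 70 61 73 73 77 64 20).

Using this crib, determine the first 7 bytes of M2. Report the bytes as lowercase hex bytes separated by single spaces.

73 d6 b3 d2 d9 a3 c0

First, C1 ⊕ C2 = (M1 ⊕ K) ⊕ (M2 ⊕ K) = M1 ⊕ M2, so the key drops out. Then M2 = (M1 ⊕ M2) ⊕ M1 over the first 7 bytes.
byte 0: (d8 ^ db) ^ 70 = 03 ^ 70 = 73
byte 1: (96 ^ 21) ^ 61 = b7 ^ 61 = d6
byte 2: (db ^ 1b) ^ 73 = c0 ^ 73 = b3
byte 3: (8e ^ 2f) ^ 73 = a1 ^ 73 = d2
byte 4: (4b ^ e5) ^ 77 = ae ^ 77 = d9
byte 5: (8a ^ 4d) ^ 64 = c7 ^ 64 = a3
byte 6: (7a ^ 9a) ^ 20 = e0 ^ 20 = c0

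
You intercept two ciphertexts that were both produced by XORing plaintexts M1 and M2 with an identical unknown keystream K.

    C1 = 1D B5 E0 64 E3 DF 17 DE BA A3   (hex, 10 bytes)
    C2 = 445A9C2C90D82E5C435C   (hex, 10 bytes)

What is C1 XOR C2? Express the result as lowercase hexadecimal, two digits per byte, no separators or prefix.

C1 ⊕ C2 = (M1 ⊕ K) ⊕ (M2 ⊕ K) = M1 ⊕ M2 — the shared key cancels under XOR.
byte 0: 1d XOR 44 = 59
byte 1: b5 XOR 5a = ef
byte 2: e0 XOR 9c = 7c
byte 3: 64 XOR 2c = 48
byte 4: e3 XOR 90 = 73
byte 5: df XOR d8 = 07
byte 6: 17 XOR 2e = 39
byte 7: de XOR 5c = 82
byte 8: ba XOR 43 = f9
byte 9: a3 XOR 5c = ff

59ef7c4873073982f9ff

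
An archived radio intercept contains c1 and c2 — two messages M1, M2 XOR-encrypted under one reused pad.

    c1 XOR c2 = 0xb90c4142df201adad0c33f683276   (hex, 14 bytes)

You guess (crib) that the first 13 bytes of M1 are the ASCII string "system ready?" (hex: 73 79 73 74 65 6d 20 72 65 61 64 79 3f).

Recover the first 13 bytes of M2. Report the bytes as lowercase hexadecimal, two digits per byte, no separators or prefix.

ca753236ba4d3aa8b5a25b110d

Since c1 ⊕ c2 = M1 ⊕ M2, XORing with the guessed M1 bytes yields the corresponding M2 bytes: M2 = (c1 ⊕ c2) ⊕ M1.
b9 XOR 73 = ca
0c XOR 79 = 75
41 XOR 73 = 32
42 XOR 74 = 36
df XOR 65 = ba
20 XOR 6d = 4d
1a XOR 20 = 3a
da XOR 72 = a8
d0 XOR 65 = b5
c3 XOR 61 = a2
3f XOR 64 = 5b
68 XOR 79 = 11
32 XOR 3f = 0d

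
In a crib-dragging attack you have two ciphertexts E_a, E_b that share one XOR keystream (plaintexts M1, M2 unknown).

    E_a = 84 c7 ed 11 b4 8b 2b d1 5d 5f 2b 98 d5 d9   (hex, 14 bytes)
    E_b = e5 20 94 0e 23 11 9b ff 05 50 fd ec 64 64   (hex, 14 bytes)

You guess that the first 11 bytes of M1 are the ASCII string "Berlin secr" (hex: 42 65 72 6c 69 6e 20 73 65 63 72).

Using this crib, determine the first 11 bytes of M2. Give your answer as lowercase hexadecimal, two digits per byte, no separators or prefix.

23820b73fef4905d3d6ca4

First, E_a ⊕ E_b = (M1 ⊕ K) ⊕ (M2 ⊕ K) = M1 ⊕ M2, so the key drops out. Then M2 = (M1 ⊕ M2) ⊕ M1 over the first 11 bytes.
byte 0: (84 ^ e5) ^ 42 = 61 ^ 42 = 23
byte 1: (c7 ^ 20) ^ 65 = e7 ^ 65 = 82
byte 2: (ed ^ 94) ^ 72 = 79 ^ 72 = 0b
byte 3: (11 ^ 0e) ^ 6c = 1f ^ 6c = 73
byte 4: (b4 ^ 23) ^ 69 = 97 ^ 69 = fe
byte 5: (8b ^ 11) ^ 6e = 9a ^ 6e = f4
byte 6: (2b ^ 9b) ^ 20 = b0 ^ 20 = 90
byte 7: (d1 ^ ff) ^ 73 = 2e ^ 73 = 5d
byte 8: (5d ^ 05) ^ 65 = 58 ^ 65 = 3d
byte 9: (5f ^ 50) ^ 63 = 0f ^ 63 = 6c
byte 10: (2b ^ fd) ^ 72 = d6 ^ 72 = a4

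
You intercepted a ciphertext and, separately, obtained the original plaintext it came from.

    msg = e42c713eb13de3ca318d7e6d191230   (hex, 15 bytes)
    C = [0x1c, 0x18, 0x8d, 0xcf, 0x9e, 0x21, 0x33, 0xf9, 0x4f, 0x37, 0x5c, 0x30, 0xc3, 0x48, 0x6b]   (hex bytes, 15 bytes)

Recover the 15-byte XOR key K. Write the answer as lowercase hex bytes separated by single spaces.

Since C = msg ⊕ K, XORing both sides with msg gives K = msg ⊕ C.
e4 XOR 1c = f8
2c XOR 18 = 34
71 XOR 8d = fc
3e XOR cf = f1
b1 XOR 9e = 2f
3d XOR 21 = 1c
e3 XOR 33 = d0
ca XOR f9 = 33
31 XOR 4f = 7e
8d XOR 37 = ba
7e XOR 5c = 22
6d XOR 30 = 5d
19 XOR c3 = da
12 XOR 48 = 5a
30 XOR 6b = 5b

f8 34 fc f1 2f 1c d0 33 7e ba 22 5d da 5a 5b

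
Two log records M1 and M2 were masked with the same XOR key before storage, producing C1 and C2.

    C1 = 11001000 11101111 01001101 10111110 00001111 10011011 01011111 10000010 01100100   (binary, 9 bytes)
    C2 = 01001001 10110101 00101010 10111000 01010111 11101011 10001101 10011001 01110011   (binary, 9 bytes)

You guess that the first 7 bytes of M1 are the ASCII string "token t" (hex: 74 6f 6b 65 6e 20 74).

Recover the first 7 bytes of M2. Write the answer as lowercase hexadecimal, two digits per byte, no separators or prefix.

f5350c633650a6

First, C1 ⊕ C2 = (M1 ⊕ K) ⊕ (M2 ⊕ K) = M1 ⊕ M2, so the key drops out. Then M2 = (M1 ⊕ M2) ⊕ M1 over the first 7 bytes.
byte 0: (c8 XOR 49) XOR 74 = 81 XOR 74 = f5
byte 1: (ef XOR b5) XOR 6f = 5a XOR 6f = 35
byte 2: (4d XOR 2a) XOR 6b = 67 XOR 6b = 0c
byte 3: (be XOR b8) XOR 65 = 06 XOR 65 = 63
byte 4: (0f XOR 57) XOR 6e = 58 XOR 6e = 36
byte 5: (9b XOR eb) XOR 20 = 70 XOR 20 = 50
byte 6: (5f XOR 8d) XOR 74 = d2 XOR 74 = a6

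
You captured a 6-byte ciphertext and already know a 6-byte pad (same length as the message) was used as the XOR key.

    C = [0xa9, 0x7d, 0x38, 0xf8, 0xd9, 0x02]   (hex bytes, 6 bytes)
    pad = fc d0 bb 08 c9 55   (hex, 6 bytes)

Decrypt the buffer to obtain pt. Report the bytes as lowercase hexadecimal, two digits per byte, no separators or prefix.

byte 0: 10101001 ^ 11111100 = 01010101
byte 1: 01111101 ^ 11010000 = 10101101
byte 2: 00111000 ^ 10111011 = 10000011
byte 3: 11111000 ^ 00001000 = 11110000
byte 4: 11011001 ^ 11001001 = 00010000
byte 5: 00000010 ^ 01010101 = 01010111

55ad83f01057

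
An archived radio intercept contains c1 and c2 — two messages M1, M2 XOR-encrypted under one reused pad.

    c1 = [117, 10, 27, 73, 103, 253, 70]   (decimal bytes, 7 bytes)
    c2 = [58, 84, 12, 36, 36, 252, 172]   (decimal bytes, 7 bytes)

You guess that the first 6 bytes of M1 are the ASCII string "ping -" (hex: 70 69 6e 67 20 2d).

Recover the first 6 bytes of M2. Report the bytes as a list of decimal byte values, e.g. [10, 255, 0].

First, c1 ⊕ c2 = (M1 ⊕ K) ⊕ (M2 ⊕ K) = M1 ⊕ M2, so the key drops out. Then M2 = (M1 ⊕ M2) ⊕ M1 over the first 6 bytes.
byte 0: (75 ^ 3a) ^ 70 = 4f ^ 70 = 3f
byte 1: (0a ^ 54) ^ 69 = 5e ^ 69 = 37
byte 2: (1b ^ 0c) ^ 6e = 17 ^ 6e = 79
byte 3: (49 ^ 24) ^ 67 = 6d ^ 67 = 0a
byte 4: (67 ^ 24) ^ 20 = 43 ^ 20 = 63
byte 5: (fd ^ fc) ^ 2d = 01 ^ 2d = 2c

[63, 55, 121, 10, 99, 44]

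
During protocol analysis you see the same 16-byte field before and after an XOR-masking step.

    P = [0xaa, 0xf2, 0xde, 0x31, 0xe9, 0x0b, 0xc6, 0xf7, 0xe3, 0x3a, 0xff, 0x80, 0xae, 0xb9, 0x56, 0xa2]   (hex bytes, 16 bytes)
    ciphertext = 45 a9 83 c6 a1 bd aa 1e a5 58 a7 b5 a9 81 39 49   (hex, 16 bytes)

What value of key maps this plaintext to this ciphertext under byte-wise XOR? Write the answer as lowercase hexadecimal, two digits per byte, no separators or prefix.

Since ciphertext = P ⊕ key, XORing both sides with P gives key = P ⊕ ciphertext.
aa ^ 45 = ef
f2 ^ a9 = 5b
de ^ 83 = 5d
31 ^ c6 = f7
e9 ^ a1 = 48
0b ^ bd = b6
c6 ^ aa = 6c
f7 ^ 1e = e9
e3 ^ a5 = 46
3a ^ 58 = 62
ff ^ a7 = 58
80 ^ b5 = 35
ae ^ a9 = 07
b9 ^ 81 = 38
56 ^ 39 = 6f
a2 ^ 49 = eb

ef5b5df748b66ce94662583507386feb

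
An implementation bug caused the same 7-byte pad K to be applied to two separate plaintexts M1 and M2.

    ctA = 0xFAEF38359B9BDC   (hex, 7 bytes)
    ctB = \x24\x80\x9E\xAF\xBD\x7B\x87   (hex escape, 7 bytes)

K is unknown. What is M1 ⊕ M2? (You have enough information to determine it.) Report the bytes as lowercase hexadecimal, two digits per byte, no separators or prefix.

de6fa69a26e05b

ctA ⊕ ctB = (M1 ⊕ K) ⊕ (M2 ⊕ K) = M1 ⊕ M2 — the shared key cancels under XOR.
byte 0: 11111010 ⊕ 00100100 = 11011110
byte 1: 11101111 ⊕ 10000000 = 01101111
byte 2: 00111000 ⊕ 10011110 = 10100110
byte 3: 00110101 ⊕ 10101111 = 10011010
byte 4: 10011011 ⊕ 10111101 = 00100110
byte 5: 10011011 ⊕ 01111011 = 11100000
byte 6: 11011100 ⊕ 10000111 = 01011011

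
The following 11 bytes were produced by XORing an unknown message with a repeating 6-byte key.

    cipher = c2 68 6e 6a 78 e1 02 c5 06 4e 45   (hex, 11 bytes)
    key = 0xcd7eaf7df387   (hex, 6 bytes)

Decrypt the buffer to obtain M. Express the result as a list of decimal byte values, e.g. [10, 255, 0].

The 6-byte key repeats, so the effective keystream is cd 7e af 7d f3 87 cd 7e af 7d f3.
byte 0: 11000010 xor 11001101 = 00001111
byte 1: 01101000 xor 01111110 = 00010110
byte 2: 01101110 xor 10101111 = 11000001
byte 3: 01101010 xor 01111101 = 00010111
byte 4: 01111000 xor 11110011 = 10001011
byte 5: 11100001 xor 10000111 = 01100110
byte 6: 00000010 xor 11001101 = 11001111
byte 7: 11000101 xor 01111110 = 10111011
byte 8: 00000110 xor 10101111 = 10101001
byte 9: 01001110 xor 01111101 = 00110011
byte 10: 01000101 xor 11110011 = 10110110

[15, 22, 193, 23, 139, 102, 207, 187, 169, 51, 182]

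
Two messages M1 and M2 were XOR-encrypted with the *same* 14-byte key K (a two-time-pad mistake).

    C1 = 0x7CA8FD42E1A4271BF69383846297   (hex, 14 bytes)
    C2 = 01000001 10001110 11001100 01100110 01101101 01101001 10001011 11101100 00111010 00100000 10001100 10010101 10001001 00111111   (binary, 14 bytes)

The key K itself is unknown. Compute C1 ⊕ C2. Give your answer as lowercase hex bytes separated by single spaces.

C1 ⊕ C2 = (M1 ⊕ K) ⊕ (M2 ⊕ K) = M1 ⊕ M2 — the shared key cancels under XOR.
7c ⊕ 41 = 3d
a8 ⊕ 8e = 26
fd ⊕ cc = 31
42 ⊕ 66 = 24
e1 ⊕ 6d = 8c
a4 ⊕ 69 = cd
27 ⊕ 8b = ac
1b ⊕ ec = f7
f6 ⊕ 3a = cc
93 ⊕ 20 = b3
83 ⊕ 8c = 0f
84 ⊕ 95 = 11
62 ⊕ 89 = eb
97 ⊕ 3f = a8

3d 26 31 24 8c cd ac f7 cc b3 0f 11 eb a8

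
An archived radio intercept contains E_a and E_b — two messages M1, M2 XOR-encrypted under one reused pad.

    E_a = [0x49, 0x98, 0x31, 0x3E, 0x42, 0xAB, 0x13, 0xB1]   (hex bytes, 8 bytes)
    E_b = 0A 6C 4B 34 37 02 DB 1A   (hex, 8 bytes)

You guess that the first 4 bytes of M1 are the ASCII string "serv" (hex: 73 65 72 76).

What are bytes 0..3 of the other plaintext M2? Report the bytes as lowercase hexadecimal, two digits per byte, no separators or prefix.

3091087c

First, E_a ⊕ E_b = (M1 ⊕ K) ⊕ (M2 ⊕ K) = M1 ⊕ M2, so the key drops out. Then M2 = (M1 ⊕ M2) ⊕ M1 over the first 4 bytes.
byte 0: (49 ⊕ 0a) ⊕ 73 = 43 ⊕ 73 = 30
byte 1: (98 ⊕ 6c) ⊕ 65 = f4 ⊕ 65 = 91
byte 2: (31 ⊕ 4b) ⊕ 72 = 7a ⊕ 72 = 08
byte 3: (3e ⊕ 34) ⊕ 76 = 0a ⊕ 76 = 7c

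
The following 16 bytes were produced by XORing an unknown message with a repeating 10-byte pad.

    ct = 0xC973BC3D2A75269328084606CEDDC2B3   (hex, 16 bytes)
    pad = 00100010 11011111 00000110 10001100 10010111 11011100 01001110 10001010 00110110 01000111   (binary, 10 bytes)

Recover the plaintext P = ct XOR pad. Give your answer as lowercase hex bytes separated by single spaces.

The 10-byte key repeats, so the effective keystream is 22 df 06 8c 97 dc 4e 8a 36 47 22 df 06 8c 97 dc.
byte 0: c9 ⊕ 22 = eb
byte 1: 73 ⊕ df = ac
byte 2: bc ⊕ 06 = ba
byte 3: 3d ⊕ 8c = b1
byte 4: 2a ⊕ 97 = bd
byte 5: 75 ⊕ dc = a9
byte 6: 26 ⊕ 4e = 68
byte 7: 93 ⊕ 8a = 19
byte 8: 28 ⊕ 36 = 1e
byte 9: 08 ⊕ 47 = 4f
byte 10: 46 ⊕ 22 = 64
byte 11: 06 ⊕ df = d9
byte 12: ce ⊕ 06 = c8
byte 13: dd ⊕ 8c = 51
byte 14: c2 ⊕ 97 = 55
byte 15: b3 ⊕ dc = 6f

eb ac ba b1 bd a9 68 19 1e 4f 64 d9 c8 51 55 6f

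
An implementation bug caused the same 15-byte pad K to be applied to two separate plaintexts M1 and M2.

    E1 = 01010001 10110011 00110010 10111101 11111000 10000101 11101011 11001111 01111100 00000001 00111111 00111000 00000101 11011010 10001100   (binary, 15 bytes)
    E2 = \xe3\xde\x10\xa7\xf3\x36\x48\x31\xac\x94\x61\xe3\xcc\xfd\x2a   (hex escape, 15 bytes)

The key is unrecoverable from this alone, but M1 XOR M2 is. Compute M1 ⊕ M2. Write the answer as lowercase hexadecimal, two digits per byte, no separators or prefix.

b26d221a0bb3a3fed0955edbc927a6

E1 ⊕ E2 = (M1 ⊕ K) ⊕ (M2 ⊕ K) = M1 ⊕ M2 — the shared key cancels under XOR.
51 ^ e3 = b2
b3 ^ de = 6d
32 ^ 10 = 22
bd ^ a7 = 1a
f8 ^ f3 = 0b
85 ^ 36 = b3
eb ^ 48 = a3
cf ^ 31 = fe
7c ^ ac = d0
01 ^ 94 = 95
3f ^ 61 = 5e
38 ^ e3 = db
05 ^ cc = c9
da ^ fd = 27
8c ^ 2a = a6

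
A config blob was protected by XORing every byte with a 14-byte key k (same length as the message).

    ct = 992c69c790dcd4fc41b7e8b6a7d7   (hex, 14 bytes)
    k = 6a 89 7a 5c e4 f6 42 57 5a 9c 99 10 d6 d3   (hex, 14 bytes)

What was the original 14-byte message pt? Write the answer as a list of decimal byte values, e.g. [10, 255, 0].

99 XOR 6a = f3
2c XOR 89 = a5
69 XOR 7a = 13
c7 XOR 5c = 9b
90 XOR e4 = 74
dc XOR f6 = 2a
d4 XOR 42 = 96
fc XOR 57 = ab
41 XOR 5a = 1b
b7 XOR 9c = 2b
e8 XOR 99 = 71
b6 XOR 10 = a6
a7 XOR d6 = 71
d7 XOR d3 = 04

[243, 165, 19, 155, 116, 42, 150, 171, 27, 43, 113, 166, 113, 4]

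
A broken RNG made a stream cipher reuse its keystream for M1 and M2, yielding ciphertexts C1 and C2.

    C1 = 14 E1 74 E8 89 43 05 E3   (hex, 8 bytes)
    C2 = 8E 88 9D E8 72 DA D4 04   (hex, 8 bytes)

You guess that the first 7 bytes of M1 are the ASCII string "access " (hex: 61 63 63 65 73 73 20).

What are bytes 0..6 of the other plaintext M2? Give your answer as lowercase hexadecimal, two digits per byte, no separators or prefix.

First, C1 ⊕ C2 = (M1 ⊕ K) ⊕ (M2 ⊕ K) = M1 ⊕ M2, so the key drops out. Then M2 = (M1 ⊕ M2) ⊕ M1 over the first 7 bytes.
byte 0: (14 ⊕ 8e) ⊕ 61 = 9a ⊕ 61 = fb
byte 1: (e1 ⊕ 88) ⊕ 63 = 69 ⊕ 63 = 0a
byte 2: (74 ⊕ 9d) ⊕ 63 = e9 ⊕ 63 = 8a
byte 3: (e8 ⊕ e8) ⊕ 65 = 00 ⊕ 65 = 65
byte 4: (89 ⊕ 72) ⊕ 73 = fb ⊕ 73 = 88
byte 5: (43 ⊕ da) ⊕ 73 = 99 ⊕ 73 = ea
byte 6: (05 ⊕ d4) ⊕ 20 = d1 ⊕ 20 = f1

fb0a8a6588eaf1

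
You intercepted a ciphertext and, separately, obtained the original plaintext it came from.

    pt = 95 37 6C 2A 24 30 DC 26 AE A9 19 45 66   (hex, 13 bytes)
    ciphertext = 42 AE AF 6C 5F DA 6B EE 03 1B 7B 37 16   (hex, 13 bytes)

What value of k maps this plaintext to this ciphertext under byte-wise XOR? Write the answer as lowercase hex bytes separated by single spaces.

Since ciphertext = pt ⊕ k, XORing both sides with pt gives k = pt ⊕ ciphertext.
95 ^ 42 = d7
37 ^ ae = 99
6c ^ af = c3
2a ^ 6c = 46
24 ^ 5f = 7b
30 ^ da = ea
dc ^ 6b = b7
26 ^ ee = c8
ae ^ 03 = ad
a9 ^ 1b = b2
19 ^ 7b = 62
45 ^ 37 = 72
66 ^ 16 = 70

d7 99 c3 46 7b ea b7 c8 ad b2 62 72 70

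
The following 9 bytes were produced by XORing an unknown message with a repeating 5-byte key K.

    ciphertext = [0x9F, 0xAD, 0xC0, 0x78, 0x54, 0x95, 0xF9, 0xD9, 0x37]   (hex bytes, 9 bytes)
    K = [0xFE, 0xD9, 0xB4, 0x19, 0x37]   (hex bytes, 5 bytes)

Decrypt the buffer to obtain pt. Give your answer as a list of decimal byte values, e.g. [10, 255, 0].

The 5-byte key repeats, so the effective keystream is fe d9 b4 19 37 fe d9 b4 19.
byte 0: 9f XOR fe = 61
byte 1: ad XOR d9 = 74
byte 2: c0 XOR b4 = 74
byte 3: 78 XOR 19 = 61
byte 4: 54 XOR 37 = 63
byte 5: 95 XOR fe = 6b
byte 6: f9 XOR d9 = 20
byte 7: d9 XOR b4 = 6d
byte 8: 37 XOR 19 = 2e

[97, 116, 116, 97, 99, 107, 32, 109, 46]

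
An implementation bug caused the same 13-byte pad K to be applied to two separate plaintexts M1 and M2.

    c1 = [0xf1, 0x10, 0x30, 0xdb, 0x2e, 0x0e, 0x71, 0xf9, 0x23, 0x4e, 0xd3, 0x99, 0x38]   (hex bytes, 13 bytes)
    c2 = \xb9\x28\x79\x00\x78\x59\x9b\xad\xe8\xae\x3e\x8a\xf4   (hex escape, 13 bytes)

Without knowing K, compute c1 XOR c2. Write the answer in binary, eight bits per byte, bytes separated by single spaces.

c1 ⊕ c2 = (M1 ⊕ K) ⊕ (M2 ⊕ K) = M1 ⊕ M2 — the shared key cancels under XOR.
byte 0: 241 ⊕ 185 =  72
byte 1:  16 ⊕  40 =  56
byte 2:  48 ⊕ 121 =  73
byte 3: 219 ⊕   0 = 219
byte 4:  46 ⊕ 120 =  86
byte 5:  14 ⊕  89 =  87
byte 6: 113 ⊕ 155 = 234
byte 7: 249 ⊕ 173 =  84
byte 8:  35 ⊕ 232 = 203
byte 9:  78 ⊕ 174 = 224
byte 10: 211 ⊕  62 = 237
byte 11: 153 ⊕ 138 =  19
byte 12:  56 ⊕ 244 = 204

01001000 00111000 01001001 11011011 01010110 01010111 11101010 01010100 11001011 11100000 11101101 00010011 11001100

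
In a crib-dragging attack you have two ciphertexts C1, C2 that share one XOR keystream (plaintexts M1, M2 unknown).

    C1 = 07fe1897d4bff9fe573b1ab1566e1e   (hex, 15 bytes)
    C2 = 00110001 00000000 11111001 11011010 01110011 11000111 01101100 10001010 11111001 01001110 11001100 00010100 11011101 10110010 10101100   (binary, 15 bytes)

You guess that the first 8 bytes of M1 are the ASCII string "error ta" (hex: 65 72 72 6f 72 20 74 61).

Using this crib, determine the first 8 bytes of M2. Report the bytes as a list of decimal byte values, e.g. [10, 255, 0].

[83, 140, 147, 34, 213, 88, 225, 21]

First, C1 ⊕ C2 = (M1 ⊕ K) ⊕ (M2 ⊕ K) = M1 ⊕ M2, so the key drops out. Then M2 = (M1 ⊕ M2) ⊕ M1 over the first 8 bytes.
byte 0: (07 ⊕ 31) ⊕ 65 = 36 ⊕ 65 = 53
byte 1: (fe ⊕ 00) ⊕ 72 = fe ⊕ 72 = 8c
byte 2: (18 ⊕ f9) ⊕ 72 = e1 ⊕ 72 = 93
byte 3: (97 ⊕ da) ⊕ 6f = 4d ⊕ 6f = 22
byte 4: (d4 ⊕ 73) ⊕ 72 = a7 ⊕ 72 = d5
byte 5: (bf ⊕ c7) ⊕ 20 = 78 ⊕ 20 = 58
byte 6: (f9 ⊕ 6c) ⊕ 74 = 95 ⊕ 74 = e1
byte 7: (fe ⊕ 8a) ⊕ 61 = 74 ⊕ 61 = 15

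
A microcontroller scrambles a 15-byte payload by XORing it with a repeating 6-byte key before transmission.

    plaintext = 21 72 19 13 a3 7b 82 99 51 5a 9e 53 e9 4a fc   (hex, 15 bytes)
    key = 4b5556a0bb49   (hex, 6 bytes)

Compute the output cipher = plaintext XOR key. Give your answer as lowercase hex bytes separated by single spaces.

6a 27 4f b3 18 32 c9 cc 07 fa 25 1a a2 1f aa

The 6-byte key repeats, so the effective keystream is 4b 55 56 a0 bb 49 4b 55 56 a0 bb 49 4b 55 56.
byte 0: 21 ⊕ 4b = 6a
byte 1: 72 ⊕ 55 = 27
byte 2: 19 ⊕ 56 = 4f
byte 3: 13 ⊕ a0 = b3
byte 4: a3 ⊕ bb = 18
byte 5: 7b ⊕ 49 = 32
byte 6: 82 ⊕ 4b = c9
byte 7: 99 ⊕ 55 = cc
byte 8: 51 ⊕ 56 = 07
byte 9: 5a ⊕ a0 = fa
byte 10: 9e ⊕ bb = 25
byte 11: 53 ⊕ 49 = 1a
byte 12: e9 ⊕ 4b = a2
byte 13: 4a ⊕ 55 = 1f
byte 14: fc ⊕ 56 = aa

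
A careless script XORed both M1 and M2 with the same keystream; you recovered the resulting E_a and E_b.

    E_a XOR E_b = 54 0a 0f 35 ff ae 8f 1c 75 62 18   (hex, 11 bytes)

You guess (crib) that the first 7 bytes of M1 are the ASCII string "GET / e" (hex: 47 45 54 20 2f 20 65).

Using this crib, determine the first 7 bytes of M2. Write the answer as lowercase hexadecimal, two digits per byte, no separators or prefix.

Since E_a ⊕ E_b = M1 ⊕ M2, XORing with the guessed M1 bytes yields the corresponding M2 bytes: M2 = (E_a ⊕ E_b) ⊕ M1.
byte 0: 54 ⊕ 47 = 13
byte 1: 0a ⊕ 45 = 4f
byte 2: 0f ⊕ 54 = 5b
byte 3: 35 ⊕ 20 = 15
byte 4: ff ⊕ 2f = d0
byte 5: ae ⊕ 20 = 8e
byte 6: 8f ⊕ 65 = ea

134f5b15d08eea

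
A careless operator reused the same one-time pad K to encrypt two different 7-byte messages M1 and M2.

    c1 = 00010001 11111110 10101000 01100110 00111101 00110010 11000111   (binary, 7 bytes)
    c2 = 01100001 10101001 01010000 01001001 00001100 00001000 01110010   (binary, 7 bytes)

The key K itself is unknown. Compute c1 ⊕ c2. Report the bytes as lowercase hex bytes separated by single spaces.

70 57 f8 2f 31 3a b5

c1 ⊕ c2 = (M1 ⊕ K) ⊕ (M2 ⊕ K) = M1 ⊕ M2 — the shared key cancels under XOR.
11 XOR 61 = 70
fe XOR a9 = 57
a8 XOR 50 = f8
66 XOR 49 = 2f
3d XOR 0c = 31
32 XOR 08 = 3a
c7 XOR 72 = b5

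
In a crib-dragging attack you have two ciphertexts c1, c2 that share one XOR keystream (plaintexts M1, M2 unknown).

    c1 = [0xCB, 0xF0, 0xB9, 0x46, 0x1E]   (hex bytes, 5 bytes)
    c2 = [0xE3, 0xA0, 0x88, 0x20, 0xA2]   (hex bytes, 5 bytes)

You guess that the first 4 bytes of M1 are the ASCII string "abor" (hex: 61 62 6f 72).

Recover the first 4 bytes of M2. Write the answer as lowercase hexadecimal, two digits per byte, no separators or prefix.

49325e14

First, c1 ⊕ c2 = (M1 ⊕ K) ⊕ (M2 ⊕ K) = M1 ⊕ M2, so the key drops out. Then M2 = (M1 ⊕ M2) ⊕ M1 over the first 4 bytes.
byte 0: (cb ⊕ e3) ⊕ 61 = 28 ⊕ 61 = 49
byte 1: (f0 ⊕ a0) ⊕ 62 = 50 ⊕ 62 = 32
byte 2: (b9 ⊕ 88) ⊕ 6f = 31 ⊕ 6f = 5e
byte 3: (46 ⊕ 20) ⊕ 72 = 66 ⊕ 72 = 14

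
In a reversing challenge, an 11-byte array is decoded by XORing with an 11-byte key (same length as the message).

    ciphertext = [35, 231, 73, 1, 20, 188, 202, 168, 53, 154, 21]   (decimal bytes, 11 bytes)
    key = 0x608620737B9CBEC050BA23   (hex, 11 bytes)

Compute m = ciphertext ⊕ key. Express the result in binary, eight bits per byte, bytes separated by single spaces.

01000011 01100001 01101001 01110010 01101111 00100000 01110100 01101000 01100101 00100000 00110110

XOR is its own inverse, so applying the key byte-wise gives the result directly.
23 ⊕ 60 = 43
e7 ⊕ 86 = 61
49 ⊕ 20 = 69
01 ⊕ 73 = 72
14 ⊕ 7b = 6f
bc ⊕ 9c = 20
ca ⊕ be = 74
a8 ⊕ c0 = 68
35 ⊕ 50 = 65
9a ⊕ ba = 20
15 ⊕ 23 = 36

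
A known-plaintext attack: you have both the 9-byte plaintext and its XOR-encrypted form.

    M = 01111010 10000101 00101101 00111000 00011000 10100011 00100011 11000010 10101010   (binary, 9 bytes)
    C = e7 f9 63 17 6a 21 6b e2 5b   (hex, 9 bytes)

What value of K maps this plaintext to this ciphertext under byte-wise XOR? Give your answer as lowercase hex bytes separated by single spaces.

Since C = M ⊕ K, XORing both sides with M gives K = M ⊕ C.
byte 0: 122 XOR 231 = 157
byte 1: 133 XOR 249 = 124
byte 2:  45 XOR  99 =  78
byte 3:  56 XOR  23 =  47
byte 4:  24 XOR 106 = 114
byte 5: 163 XOR  33 = 130
byte 6:  35 XOR 107 =  72
byte 7: 194 XOR 226 =  32
byte 8: 170 XOR  91 = 241

9d 7c 4e 2f 72 82 48 20 f1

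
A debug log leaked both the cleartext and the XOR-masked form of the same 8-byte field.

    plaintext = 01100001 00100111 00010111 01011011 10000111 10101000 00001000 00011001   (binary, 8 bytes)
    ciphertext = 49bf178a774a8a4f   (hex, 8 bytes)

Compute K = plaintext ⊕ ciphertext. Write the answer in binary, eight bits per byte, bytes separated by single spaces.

00101000 10011000 00000000 11010001 11110000 11100010 10000010 01010110

Since ciphertext = plaintext ⊕ K, XORing both sides with plaintext gives K = plaintext ⊕ ciphertext.
61 xor 49 = 28
27 xor bf = 98
17 xor 17 = 00
5b xor 8a = d1
87 xor 77 = f0
a8 xor 4a = e2
08 xor 8a = 82
19 xor 4f = 56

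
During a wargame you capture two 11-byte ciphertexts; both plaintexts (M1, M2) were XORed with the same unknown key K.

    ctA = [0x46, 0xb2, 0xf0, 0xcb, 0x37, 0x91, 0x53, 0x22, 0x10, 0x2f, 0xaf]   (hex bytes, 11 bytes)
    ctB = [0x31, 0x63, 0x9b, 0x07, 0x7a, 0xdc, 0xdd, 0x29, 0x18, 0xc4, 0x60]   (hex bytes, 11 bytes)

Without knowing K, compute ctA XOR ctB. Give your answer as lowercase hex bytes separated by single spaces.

ctA ⊕ ctB = (M1 ⊕ K) ⊕ (M2 ⊕ K) = M1 ⊕ M2 — the shared key cancels under XOR.
 70 XOR  49 = 119
178 XOR  99 = 209
240 XOR 155 = 107
203 XOR   7 = 204
 55 XOR 122 =  77
145 XOR 220 =  77
 83 XOR 221 = 142
 34 XOR  41 =  11
 16 XOR  24 =   8
 47 XOR 196 = 235
175 XOR  96 = 207

77 d1 6b cc 4d 4d 8e 0b 08 eb cf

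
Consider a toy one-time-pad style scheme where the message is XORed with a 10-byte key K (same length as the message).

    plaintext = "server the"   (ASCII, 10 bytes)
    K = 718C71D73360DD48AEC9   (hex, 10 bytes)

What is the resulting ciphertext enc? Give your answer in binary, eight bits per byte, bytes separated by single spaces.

XOR is its own inverse, so applying the key byte-wise gives the result directly.
115 xor 113 =   2
101 xor 140 = 233
114 xor 113 =   3
118 xor 215 = 161
101 xor  51 =  86
114 xor  96 =  18
 32 xor 221 = 253
116 xor  72 =  60
104 xor 174 = 198
101 xor 201 = 172

00000010 11101001 00000011 10100001 01010110 00010010 11111101 00111100 11000110 10101100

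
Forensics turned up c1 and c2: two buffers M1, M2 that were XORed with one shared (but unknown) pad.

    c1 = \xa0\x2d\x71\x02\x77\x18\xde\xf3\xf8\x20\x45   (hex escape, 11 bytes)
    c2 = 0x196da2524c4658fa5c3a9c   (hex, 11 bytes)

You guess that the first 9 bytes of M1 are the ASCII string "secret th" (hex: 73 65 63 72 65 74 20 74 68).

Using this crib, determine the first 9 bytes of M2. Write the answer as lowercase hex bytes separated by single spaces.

First, c1 ⊕ c2 = (M1 ⊕ K) ⊕ (M2 ⊕ K) = M1 ⊕ M2, so the key drops out. Then M2 = (M1 ⊕ M2) ⊕ M1 over the first 9 bytes.
byte 0: (a0 ^ 19) ^ 73 = b9 ^ 73 = ca
byte 1: (2d ^ 6d) ^ 65 = 40 ^ 65 = 25
byte 2: (71 ^ a2) ^ 63 = d3 ^ 63 = b0
byte 3: (02 ^ 52) ^ 72 = 50 ^ 72 = 22
byte 4: (77 ^ 4c) ^ 65 = 3b ^ 65 = 5e
byte 5: (18 ^ 46) ^ 74 = 5e ^ 74 = 2a
byte 6: (de ^ 58) ^ 20 = 86 ^ 20 = a6
byte 7: (f3 ^ fa) ^ 74 = 09 ^ 74 = 7d
byte 8: (f8 ^ 5c) ^ 68 = a4 ^ 68 = cc

ca 25 b0 22 5e 2a a6 7d cc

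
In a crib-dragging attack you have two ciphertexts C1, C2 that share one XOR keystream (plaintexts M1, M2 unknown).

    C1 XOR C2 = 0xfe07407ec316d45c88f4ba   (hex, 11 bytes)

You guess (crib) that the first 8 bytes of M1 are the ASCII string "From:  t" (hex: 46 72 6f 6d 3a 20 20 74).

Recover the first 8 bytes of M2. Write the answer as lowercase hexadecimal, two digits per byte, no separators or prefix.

Since C1 ⊕ C2 = M1 ⊕ M2, XORing with the guessed M1 bytes yields the corresponding M2 bytes: M2 = (C1 ⊕ C2) ⊕ M1.
254 xor  70 = 184
  7 xor 114 = 117
 64 xor 111 =  47
126 xor 109 =  19
195 xor  58 = 249
 22 xor  32 =  54
212 xor  32 = 244
 92 xor 116 =  40

b8752f13f936f428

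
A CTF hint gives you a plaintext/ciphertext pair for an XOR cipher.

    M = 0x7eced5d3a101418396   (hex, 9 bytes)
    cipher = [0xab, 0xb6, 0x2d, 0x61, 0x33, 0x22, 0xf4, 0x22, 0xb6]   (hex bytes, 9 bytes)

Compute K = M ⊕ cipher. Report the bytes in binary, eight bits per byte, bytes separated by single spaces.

Since cipher = M ⊕ K, XORing both sides with M gives K = M ⊕ cipher.
7e XOR ab = d5
ce XOR b6 = 78
d5 XOR 2d = f8
d3 XOR 61 = b2
a1 XOR 33 = 92
01 XOR 22 = 23
41 XOR f4 = b5
83 XOR 22 = a1
96 XOR b6 = 20

11010101 01111000 11111000 10110010 10010010 00100011 10110101 10100001 00100000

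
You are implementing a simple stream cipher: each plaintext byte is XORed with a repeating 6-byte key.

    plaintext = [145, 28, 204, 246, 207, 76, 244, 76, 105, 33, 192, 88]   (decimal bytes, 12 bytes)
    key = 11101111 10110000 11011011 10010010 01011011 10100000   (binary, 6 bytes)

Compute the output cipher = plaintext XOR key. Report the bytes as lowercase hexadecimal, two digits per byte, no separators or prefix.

The 6-byte key repeats, so the effective keystream is ef b0 db 92 5b a0 ef b0 db 92 5b a0.
byte 0: 91 ⊕ ef = 7e
byte 1: 1c ⊕ b0 = ac
byte 2: cc ⊕ db = 17
byte 3: f6 ⊕ 92 = 64
byte 4: cf ⊕ 5b = 94
byte 5: 4c ⊕ a0 = ec
byte 6: f4 ⊕ ef = 1b
byte 7: 4c ⊕ b0 = fc
byte 8: 69 ⊕ db = b2
byte 9: 21 ⊕ 92 = b3
byte 10: c0 ⊕ 5b = 9b
byte 11: 58 ⊕ a0 = f8

7eac176494ec1bfcb2b39bf8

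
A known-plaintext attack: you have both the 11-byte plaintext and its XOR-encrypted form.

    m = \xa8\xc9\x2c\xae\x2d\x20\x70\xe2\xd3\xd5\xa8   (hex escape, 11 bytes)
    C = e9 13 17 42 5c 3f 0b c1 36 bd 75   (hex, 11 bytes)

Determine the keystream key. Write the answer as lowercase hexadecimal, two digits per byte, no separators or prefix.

Since C = m ⊕ key, XORing both sides with m gives key = m ⊕ C.
a8 ⊕ e9 = 41
c9 ⊕ 13 = da
2c ⊕ 17 = 3b
ae ⊕ 42 = ec
2d ⊕ 5c = 71
20 ⊕ 3f = 1f
70 ⊕ 0b = 7b
e2 ⊕ c1 = 23
d3 ⊕ 36 = e5
d5 ⊕ bd = 68
a8 ⊕ 75 = dd

41da3bec711f7b23e568dd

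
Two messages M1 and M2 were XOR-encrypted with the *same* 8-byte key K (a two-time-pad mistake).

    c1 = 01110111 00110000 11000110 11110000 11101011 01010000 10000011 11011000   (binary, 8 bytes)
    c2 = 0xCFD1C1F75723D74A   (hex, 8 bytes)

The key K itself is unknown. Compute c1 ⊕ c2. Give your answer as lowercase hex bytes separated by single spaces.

b8 e1 07 07 bc 73 54 92

c1 ⊕ c2 = (M1 ⊕ K) ⊕ (M2 ⊕ K) = M1 ⊕ M2 — the shared key cancels under XOR.
01110111 XOR 11001111 = 10111000
00110000 XOR 11010001 = 11100001
11000110 XOR 11000001 = 00000111
11110000 XOR 11110111 = 00000111
11101011 XOR 01010111 = 10111100
01010000 XOR 00100011 = 01110011
10000011 XOR 11010111 = 01010100
11011000 XOR 01001010 = 10010010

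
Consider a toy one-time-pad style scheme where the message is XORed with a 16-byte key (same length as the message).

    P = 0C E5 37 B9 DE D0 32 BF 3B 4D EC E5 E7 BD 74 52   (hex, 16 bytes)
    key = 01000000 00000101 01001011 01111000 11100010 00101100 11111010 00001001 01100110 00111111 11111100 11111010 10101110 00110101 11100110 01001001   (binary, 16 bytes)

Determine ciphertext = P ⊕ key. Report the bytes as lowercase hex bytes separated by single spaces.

0c xor 40 = 4c
e5 xor 05 = e0
37 xor 4b = 7c
b9 xor 78 = c1
de xor e2 = 3c
d0 xor 2c = fc
32 xor fa = c8
bf xor 09 = b6
3b xor 66 = 5d
4d xor 3f = 72
ec xor fc = 10
e5 xor fa = 1f
e7 xor ae = 49
bd xor 35 = 88
74 xor e6 = 92
52 xor 49 = 1b

4c e0 7c c1 3c fc c8 b6 5d 72 10 1f 49 88 92 1b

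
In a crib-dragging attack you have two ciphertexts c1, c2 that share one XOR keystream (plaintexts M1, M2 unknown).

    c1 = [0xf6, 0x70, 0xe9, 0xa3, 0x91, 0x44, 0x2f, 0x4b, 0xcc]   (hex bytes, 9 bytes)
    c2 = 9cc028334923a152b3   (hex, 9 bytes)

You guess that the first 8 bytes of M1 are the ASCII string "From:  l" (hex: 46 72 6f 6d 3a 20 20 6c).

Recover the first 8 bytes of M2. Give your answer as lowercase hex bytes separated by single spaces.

2c c2 ae fd e2 47 ae 75

First, c1 ⊕ c2 = (M1 ⊕ K) ⊕ (M2 ⊕ K) = M1 ⊕ M2, so the key drops out. Then M2 = (M1 ⊕ M2) ⊕ M1 over the first 8 bytes.
byte 0: (f6 ⊕ 9c) ⊕ 46 = 6a ⊕ 46 = 2c
byte 1: (70 ⊕ c0) ⊕ 72 = b0 ⊕ 72 = c2
byte 2: (e9 ⊕ 28) ⊕ 6f = c1 ⊕ 6f = ae
byte 3: (a3 ⊕ 33) ⊕ 6d = 90 ⊕ 6d = fd
byte 4: (91 ⊕ 49) ⊕ 3a = d8 ⊕ 3a = e2
byte 5: (44 ⊕ 23) ⊕ 20 = 67 ⊕ 20 = 47
byte 6: (2f ⊕ a1) ⊕ 20 = 8e ⊕ 20 = ae
byte 7: (4b ⊕ 52) ⊕ 6c = 19 ⊕ 6c = 75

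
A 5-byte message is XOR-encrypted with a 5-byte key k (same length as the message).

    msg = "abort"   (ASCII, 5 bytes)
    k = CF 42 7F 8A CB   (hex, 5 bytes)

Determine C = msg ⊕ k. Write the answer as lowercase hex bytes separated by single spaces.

ae 20 10 f8 bf

XOR is its own inverse, so applying the key byte-wise gives the result directly.
01100001 ⊕ 11001111 = 10101110
01100010 ⊕ 01000010 = 00100000
01101111 ⊕ 01111111 = 00010000
01110010 ⊕ 10001010 = 11111000
01110100 ⊕ 11001011 = 10111111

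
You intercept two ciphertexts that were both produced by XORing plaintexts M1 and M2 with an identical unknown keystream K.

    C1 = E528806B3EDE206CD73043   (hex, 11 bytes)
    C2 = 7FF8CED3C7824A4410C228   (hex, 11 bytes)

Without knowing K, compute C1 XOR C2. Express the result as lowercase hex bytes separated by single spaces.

C1 ⊕ C2 = (M1 ⊕ K) ⊕ (M2 ⊕ K) = M1 ⊕ M2 — the shared key cancels under XOR.
229 ⊕ 127 = 154
 40 ⊕ 248 = 208
128 ⊕ 206 =  78
107 ⊕ 211 = 184
 62 ⊕ 199 = 249
222 ⊕ 130 =  92
 32 ⊕  74 = 106
108 ⊕  68 =  40
215 ⊕  16 = 199
 48 ⊕ 194 = 242
 67 ⊕  40 = 107

9a d0 4e b8 f9 5c 6a 28 c7 f2 6b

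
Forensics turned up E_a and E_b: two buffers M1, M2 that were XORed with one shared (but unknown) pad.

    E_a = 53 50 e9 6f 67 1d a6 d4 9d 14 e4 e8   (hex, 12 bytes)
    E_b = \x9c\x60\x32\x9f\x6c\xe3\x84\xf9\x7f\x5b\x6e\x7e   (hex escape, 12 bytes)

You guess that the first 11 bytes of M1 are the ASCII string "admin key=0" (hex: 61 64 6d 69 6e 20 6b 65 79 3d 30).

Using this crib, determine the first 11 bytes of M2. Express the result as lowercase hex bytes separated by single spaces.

First, E_a ⊕ E_b = (M1 ⊕ K) ⊕ (M2 ⊕ K) = M1 ⊕ M2, so the key drops out. Then M2 = (M1 ⊕ M2) ⊕ M1 over the first 11 bytes.
byte 0: (53 ⊕ 9c) ⊕ 61 = cf ⊕ 61 = ae
byte 1: (50 ⊕ 60) ⊕ 64 = 30 ⊕ 64 = 54
byte 2: (e9 ⊕ 32) ⊕ 6d = db ⊕ 6d = b6
byte 3: (6f ⊕ 9f) ⊕ 69 = f0 ⊕ 69 = 99
byte 4: (67 ⊕ 6c) ⊕ 6e = 0b ⊕ 6e = 65
byte 5: (1d ⊕ e3) ⊕ 20 = fe ⊕ 20 = de
byte 6: (a6 ⊕ 84) ⊕ 6b = 22 ⊕ 6b = 49
byte 7: (d4 ⊕ f9) ⊕ 65 = 2d ⊕ 65 = 48
byte 8: (9d ⊕ 7f) ⊕ 79 = e2 ⊕ 79 = 9b
byte 9: (14 ⊕ 5b) ⊕ 3d = 4f ⊕ 3d = 72
byte 10: (e4 ⊕ 6e) ⊕ 30 = 8a ⊕ 30 = ba

ae 54 b6 99 65 de 49 48 9b 72 ba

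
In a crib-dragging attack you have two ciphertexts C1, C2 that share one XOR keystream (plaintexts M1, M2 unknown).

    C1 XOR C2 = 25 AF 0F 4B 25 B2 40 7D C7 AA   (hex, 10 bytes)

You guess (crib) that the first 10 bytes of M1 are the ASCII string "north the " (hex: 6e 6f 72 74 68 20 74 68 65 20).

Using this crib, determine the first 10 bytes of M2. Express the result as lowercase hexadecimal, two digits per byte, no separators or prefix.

Since C1 ⊕ C2 = M1 ⊕ M2, XORing with the guessed M1 bytes yields the corresponding M2 bytes: M2 = (C1 ⊕ C2) ⊕ M1.
 37 xor 110 =  75
175 xor 111 = 192
 15 xor 114 = 125
 75 xor 116 =  63
 37 xor 104 =  77
178 xor  32 = 146
 64 xor 116 =  52
125 xor 104 =  21
199 xor 101 = 162
170 xor  32 = 138

4bc07d3f4d923415a28a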